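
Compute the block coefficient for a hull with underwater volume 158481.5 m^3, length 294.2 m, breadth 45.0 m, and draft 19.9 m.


Formula: Cb = V / (L * B * T)
Step 1 — L * B * T = 294.2 * 45.0 * 19.9 = 263456.1 m^3
Step 2 — Cb = 158481.5 / 263456.1 ≈ 0.60155 (5 s.f.)

0.60155


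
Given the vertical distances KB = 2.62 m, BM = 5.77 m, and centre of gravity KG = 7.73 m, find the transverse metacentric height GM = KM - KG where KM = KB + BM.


Formula: GM = KB + BM - KG
Step 1 — KM = KB + BM = 2.62 + 5.77 = 8.39 m
Step 2 — GM = KM - KG = 8.39 - 7.73 = 0.66 m

0.66 m


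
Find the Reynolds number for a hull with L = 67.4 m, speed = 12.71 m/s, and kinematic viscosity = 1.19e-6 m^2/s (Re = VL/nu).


Formula: Re = V * L / nu
Step 1 — V * L = 12.71 * 67.4 = 856.654 m^2/s
Step 2 — Re = 856.654 / 1.19e-6 = 7.20e+08

7.20e+08


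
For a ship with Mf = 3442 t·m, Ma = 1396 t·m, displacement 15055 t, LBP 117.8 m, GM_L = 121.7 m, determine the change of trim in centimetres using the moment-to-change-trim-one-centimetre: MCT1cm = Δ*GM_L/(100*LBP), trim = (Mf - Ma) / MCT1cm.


Formula: net trimming moment = Mf - Ma; MCT1cm = Δ*GM_L/(100*LBP); trim = net moment / MCT1cm
Step 1 — net trimming moment = 3442 - 1396 = 2046 t·m
Step 2 — MCT1cm = 15055 * 121.7 / (100 * 117.8) = 155.5343 t·m/cm
Step 3 — trim = 2046 / 155.5343 ≈ 13.155 cm (5 s.f.)

13.155 cm


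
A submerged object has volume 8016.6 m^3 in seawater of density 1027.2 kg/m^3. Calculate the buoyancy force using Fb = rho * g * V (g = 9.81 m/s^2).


Formula: Fb = rho * g * V
Substituting: Fb = 1027.2 * 9.81 * 8016.6
Intermediate: 1027.2 * 9.81 = 10076.832
Result: Fb = 10076.832 * 8016.6 ≈ 80782000 N (5 s.f.)

80782000 N


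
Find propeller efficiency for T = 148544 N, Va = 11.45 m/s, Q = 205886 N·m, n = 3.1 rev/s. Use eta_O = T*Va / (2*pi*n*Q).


Formula: eta = T * Va / (2 * pi * n * Q)
Step 1 — numerator = T * Va = 148544 * 11.45 = 1700828.8
Step 2 — 2 * pi * n = 2 * pi * 3.1 = 19.477874
Step 3 — denominator = 19.477874 * 205886 = 4010221.57
Step 4 — eta = 1700828.8 / 4010221.57 ≈ 0.42412 (5 s.f.)

0.42412


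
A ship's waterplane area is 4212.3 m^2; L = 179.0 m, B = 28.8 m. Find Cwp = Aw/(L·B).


Formula: Cwp = Aw / (L * B)
Step 1 — L * B = 179.0 * 28.8 = 5155.2 m^2
Step 2 — Cwp = 4212.3 / 5155.2 ≈ 0.81710 (5 s.f.)

0.81710


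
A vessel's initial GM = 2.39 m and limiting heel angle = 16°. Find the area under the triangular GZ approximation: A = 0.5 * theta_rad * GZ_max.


Formula: GZ_max = GM * sin(theta); Area = 0.5 * theta_rad * GZ_max
Step 1 — GZ_max = 2.39 * sin(16°) = 2.39 * 0.275637 = 0.658772 m
Step 2 — theta_rad = 16 * pi/180 = 0.279253 rad
Step 3 — Area = 0.5 * 0.279253 * 0.658772 ≈ 0.091982 m·rad (5 s.f.)

0.091982 m·rad


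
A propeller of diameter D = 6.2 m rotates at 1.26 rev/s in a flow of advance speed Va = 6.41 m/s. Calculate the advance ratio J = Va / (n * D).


Formula: J = Va / (n * D)
Step 1 — n * D = 1.26 * 6.2 = 7.812
Step 2 — J = 6.41 / 7.812 ≈ 0.82053 (5 s.f.)

0.82053


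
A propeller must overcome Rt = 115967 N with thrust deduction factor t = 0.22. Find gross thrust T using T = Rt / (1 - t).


Formula: T = Rt / (1 - t)
Step 1 — (1 - t) = 1 - 0.22 = 0.78
Step 2 — T = 115967 / 0.78 ≈ 148680 N (5 s.f.)

148680 N


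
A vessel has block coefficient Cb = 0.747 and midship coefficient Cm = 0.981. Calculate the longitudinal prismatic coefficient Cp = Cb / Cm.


Formula: Cp = Cb / Cm
Substituting: Cp = 0.747 / 0.981
Result: Cp ≈ 0.76147 (5 s.f.)

0.76147


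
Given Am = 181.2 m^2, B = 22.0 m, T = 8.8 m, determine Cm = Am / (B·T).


Formula: Cm = Am / (B * T)
Step 1 — B * T = 22.0 * 8.8 = 193.6 m^2
Step 2 — Cm = 181.2 / 193.6 ≈ 0.93595 (5 s.f.)

0.93595


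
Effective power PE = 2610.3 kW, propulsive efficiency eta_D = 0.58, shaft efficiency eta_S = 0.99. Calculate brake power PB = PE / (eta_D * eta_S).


Formula: PB = PE / (eta_D * eta_S)
Step 1 — combined efficiency = eta_D * eta_S = 0.58 * 0.99 = 0.5742
Step 2 — PB = 2610.3 / 0.5742 ≈ 4546.0 kW (5 s.f.)

4546.0 kW


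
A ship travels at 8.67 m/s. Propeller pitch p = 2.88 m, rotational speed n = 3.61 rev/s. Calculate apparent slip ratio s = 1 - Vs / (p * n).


Formula: s = 1 - Vs / (p * n)
Step 1 — p * n = 2.88 * 3.61 = 10.3968
Step 2 — Vs / (p*n) = 8.67 / 10.3968 = 0.83391 (6 d.p.)
Step 3 — s = 1 - 0.83391 = 0.16609

0.16609


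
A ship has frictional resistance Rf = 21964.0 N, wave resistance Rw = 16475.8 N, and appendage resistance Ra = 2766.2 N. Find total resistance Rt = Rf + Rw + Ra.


Formula: Rt = Rf + Rw + Ra
Substituting: Rt = 21964.0 + 16475.8 + 2766.2
Result: Rt = 41206.0 N

41206.0 N


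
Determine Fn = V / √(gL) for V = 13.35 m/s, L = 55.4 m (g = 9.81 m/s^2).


Formula: Fn = V / sqrt(g * L)
Step 1 — g * L = 9.81 * 55.4 = 543.474
Step 2 — sqrt(g * L) = sqrt(543.474) = 23.312529
Step 3 — Fn = 13.35 / 23.312529 ≈ 0.57265 (5 s.f.)

0.57265


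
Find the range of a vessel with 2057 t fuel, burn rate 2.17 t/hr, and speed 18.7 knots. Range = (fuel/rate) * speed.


Formula: endurance = fuel / rate; range = endurance * speed
Step 1 — endurance = 2057 / 2.17 = 947.9263 hours
Step 2 — range = 947.9263 * 18.7 ≈ 17726 nautical miles (5 s.f.)

17726 NM


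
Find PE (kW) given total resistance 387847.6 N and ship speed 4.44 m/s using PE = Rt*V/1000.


Formula: PE = Rt * V / 1000 (kW)
Step 1 — PE (W) = 387847.6 * 4.44 = 1722043.344 W
Step 2 — PE (kW) = 1722043.344 / 1000 ≈ 1722.0 kW (5 s.f.)

1722.0 kW


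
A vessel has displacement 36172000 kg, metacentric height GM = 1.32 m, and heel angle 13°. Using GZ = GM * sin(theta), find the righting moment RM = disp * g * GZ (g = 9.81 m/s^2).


Formula: GZ = GM * sin(theta); RM = disp * g * GZ
Step 1 — GZ = 1.32 * sin(13°) = 1.32 * 0.224951 = 0.296935 m
Step 2 — RM = 36172000 * 9.81 * 0.296935 ≈ 105370000 N·m (5 s.f.)

105370000 N·m


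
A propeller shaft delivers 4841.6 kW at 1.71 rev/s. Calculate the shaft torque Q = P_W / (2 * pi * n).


Formula: Q = P_W / (2 * pi * n)
Step 1 — P_W = 4841.6 kW * 1000 = 4841600.0 W
Step 2 — 2 * pi * n = 2 * pi * 1.71 = 10.744247
Step 3 — Q = 4841600.0 / 10.744247 ≈ 450620 N·m (5 s.f.)

450620 N·m


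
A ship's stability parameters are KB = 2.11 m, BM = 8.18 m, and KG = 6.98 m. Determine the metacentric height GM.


Formula: GM = KB + BM - KG
Step 1 — KM = KB + BM = 2.11 + 8.18 = 10.29 m
Step 2 — GM = KM - KG = 10.29 - 6.98 = 3.31 m

3.31 m


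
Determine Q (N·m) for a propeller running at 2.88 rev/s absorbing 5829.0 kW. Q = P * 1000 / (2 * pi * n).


Formula: Q = P_W / (2 * pi * n)
Step 1 — P_W = 5829.0 kW * 1000 = 5829000.0 W
Step 2 — 2 * pi * n = 2 * pi * 2.88 = 18.095574
Step 3 — Q = 5829000.0 / 18.095574 ≈ 322120 N·m (5 s.f.)

322120 N·m


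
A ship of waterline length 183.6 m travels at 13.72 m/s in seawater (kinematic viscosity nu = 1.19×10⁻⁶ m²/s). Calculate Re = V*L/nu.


Formula: Re = V * L / nu
Step 1 — V * L = 13.72 * 183.6 = 2518.992 m^2/s
Step 2 — Re = 2518.992 / 1.19e-6 = 2.12e+09

2.12e+09


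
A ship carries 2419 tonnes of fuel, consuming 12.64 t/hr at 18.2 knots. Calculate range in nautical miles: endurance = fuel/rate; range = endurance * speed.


Formula: endurance = fuel / rate; range = endurance * speed
Step 1 — endurance = 2419 / 12.64 = 191.3766 hours
Step 2 — range = 191.3766 * 18.2 ≈ 3483.1 nautical miles (5 s.f.)

3483.1 NM


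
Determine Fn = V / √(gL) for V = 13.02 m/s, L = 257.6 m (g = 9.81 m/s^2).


Formula: Fn = V / sqrt(g * L)
Step 1 — g * L = 9.81 * 257.6 = 2527.056
Step 2 — sqrt(g * L) = sqrt(2527.056) = 50.269832
Step 3 — Fn = 13.02 / 50.269832 ≈ 0.25900 (5 s.f.)

0.25900


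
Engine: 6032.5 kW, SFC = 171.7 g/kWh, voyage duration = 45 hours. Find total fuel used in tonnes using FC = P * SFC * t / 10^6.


Formula: FC (tonnes) = P * SFC * t / 1,000,000
Step 1 — P * SFC * t = 6032.5 * 171.7 * 45 = 46610111.25 g
Step 2 — FC (tonnes) = 46610111.25 / 1,000,000 ≈ 46.610 tonnes (5 s.f.)

46.610 tonnes


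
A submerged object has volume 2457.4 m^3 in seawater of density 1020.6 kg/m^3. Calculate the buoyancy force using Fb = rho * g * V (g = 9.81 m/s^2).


Formula: Fb = rho * g * V
Substituting: Fb = 1020.6 * 9.81 * 2457.4
Intermediate: 1020.6 * 9.81 = 10012.086
Result: Fb = 10012.086 * 2457.4 ≈ 24604000 N (5 s.f.)

24604000 N


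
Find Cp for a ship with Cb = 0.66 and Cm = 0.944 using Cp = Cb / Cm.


Formula: Cp = Cb / Cm
Substituting: Cp = 0.66 / 0.944
Result: Cp ≈ 0.69915 (5 s.f.)

0.69915


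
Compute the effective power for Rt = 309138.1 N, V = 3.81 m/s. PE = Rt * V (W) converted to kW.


Formula: PE = Rt * V / 1000 (kW)
Step 1 — PE (W) = 309138.1 * 3.81 = 1177816.161 W
Step 2 — PE (kW) = 1177816.161 / 1000 ≈ 1177.8 kW (5 s.f.)

1177.8 kW


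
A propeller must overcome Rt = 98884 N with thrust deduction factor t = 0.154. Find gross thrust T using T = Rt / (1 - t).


Formula: T = Rt / (1 - t)
Step 1 — (1 - t) = 1 - 0.154 = 0.846
Step 2 — T = 98884 / 0.846 ≈ 116880 N (5 s.f.)

116880 N


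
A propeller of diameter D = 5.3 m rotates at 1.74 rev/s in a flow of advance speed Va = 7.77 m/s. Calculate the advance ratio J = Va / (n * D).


Formula: J = Va / (n * D)
Step 1 — n * D = 1.74 * 5.3 = 9.222
Step 2 — J = 7.77 / 9.222 ≈ 0.84255 (5 s.f.)

0.84255


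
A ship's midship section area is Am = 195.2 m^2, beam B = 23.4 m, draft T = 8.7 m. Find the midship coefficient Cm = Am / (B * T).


Formula: Cm = Am / (B * T)
Step 1 — B * T = 23.4 * 8.7 = 203.58 m^2
Step 2 — Cm = 195.2 / 203.58 ≈ 0.95884 (5 s.f.)

0.95884


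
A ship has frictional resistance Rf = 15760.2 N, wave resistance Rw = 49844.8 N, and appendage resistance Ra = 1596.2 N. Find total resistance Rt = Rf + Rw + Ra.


Formula: Rt = Rf + Rw + Ra
Substituting: Rt = 15760.2 + 49844.8 + 1596.2
Result: Rt = 67201.2 N

67201.2 N


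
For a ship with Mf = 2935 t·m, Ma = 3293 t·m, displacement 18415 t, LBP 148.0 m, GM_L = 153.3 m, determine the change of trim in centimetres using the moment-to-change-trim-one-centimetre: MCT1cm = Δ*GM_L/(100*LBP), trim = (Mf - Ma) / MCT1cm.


Formula: net trimming moment = Mf - Ma; MCT1cm = Δ*GM_L/(100*LBP); trim = net moment / MCT1cm
Step 1 — net trimming moment = 2935 - 3293 = -358 t·m
Step 2 — MCT1cm = 18415 * 153.3 / (100 * 148.0) = 190.7446 t·m/cm
Step 3 — trim = -358 / 190.7446 ≈ -1.8769 cm (5 s.f.)

-1.8769 cm


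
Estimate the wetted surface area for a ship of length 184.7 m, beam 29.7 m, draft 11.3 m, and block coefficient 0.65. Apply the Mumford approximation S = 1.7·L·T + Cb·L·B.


Formula: S = 1.7*L*T + V/T with V = Cb*L*B*T, i.e. S = L * (1.7*T + Cb*B)
Step 1 — 1.7*T = 1.7 * 11.3 = 19.21 m
Step 2 — Cb*B = 0.65 * 29.7 = 19.305 m
Step 3 — 1.7*T + Cb*B = 19.21 + 19.305 = 38.515 m
Step 4 — S = 184.7 * 38.515 ≈ 7113.7 m^2 (5 s.f.)

7113.7 m^2


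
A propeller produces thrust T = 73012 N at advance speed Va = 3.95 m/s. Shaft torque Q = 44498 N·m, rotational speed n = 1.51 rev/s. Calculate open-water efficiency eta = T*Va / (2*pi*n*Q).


Formula: eta = T * Va / (2 * pi * n * Q)
Step 1 — numerator = T * Va = 73012 * 3.95 = 288397.4
Step 2 — 2 * pi * n = 2 * pi * 1.51 = 9.48761
Step 3 — denominator = 9.48761 * 44498 = 422179.67
Step 4 — eta = 288397.4 / 422179.67 ≈ 0.68312 (5 s.f.)

0.68312


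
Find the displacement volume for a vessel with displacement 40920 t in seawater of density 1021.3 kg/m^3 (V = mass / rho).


Formula: V = mass / rho
Step 1 — convert tonnes to kg: 40920 t * 1000 = 40920000 kg
Step 2 — V = 40920000 / 1021.3 ≈ 40067 m^3 (5 s.f.)

40067 m^3


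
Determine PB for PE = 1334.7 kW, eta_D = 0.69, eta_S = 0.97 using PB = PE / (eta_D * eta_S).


Formula: PB = PE / (eta_D * eta_S)
Step 1 — combined efficiency = eta_D * eta_S = 0.69 * 0.97 = 0.6693
Step 2 — PB = 1334.7 / 0.6693 ≈ 1994.2 kW (5 s.f.)

1994.2 kW


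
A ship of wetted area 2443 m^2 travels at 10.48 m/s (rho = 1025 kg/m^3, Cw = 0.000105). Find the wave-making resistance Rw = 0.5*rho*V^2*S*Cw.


Formula: Rw = 0.5 * rho * V^2 * S * Cw
Step 1 — V^2 = 10.48^2 = 109.8304
Step 2 — 0.5 * rho * V^2 = 0.5 * 1025 * 109.8304 = 56288.08
Step 3 — Rw = 56288.08 * 2443 * 0.000105 ≈ 14439 N (5 s.f.)

14439 N


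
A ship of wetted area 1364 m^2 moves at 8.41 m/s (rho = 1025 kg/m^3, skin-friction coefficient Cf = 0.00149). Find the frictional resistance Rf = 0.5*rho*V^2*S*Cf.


Formula: Rf = 0.5 * rho * V^2 * S * Cf
Step 1 — V^2 = 8.41^2 = 70.7281
Step 2 — 0.5 * rho * V^2 = 0.5 * 1025 * 70.7281 = 36248.15125
Step 3 — Rf = 36248.15125 * 1364 * 0.00149 ≈ 73669 N (5 s.f.)

73669 N


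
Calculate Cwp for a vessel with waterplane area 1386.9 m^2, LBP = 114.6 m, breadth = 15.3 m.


Formula: Cwp = Aw / (L * B)
Step 1 — L * B = 114.6 * 15.3 = 1753.38 m^2
Step 2 — Cwp = 1386.9 / 1753.38 ≈ 0.79099 (5 s.f.)

0.79099


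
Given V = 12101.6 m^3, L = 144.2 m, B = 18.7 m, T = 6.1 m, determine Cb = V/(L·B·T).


Formula: Cb = V / (L * B * T)
Step 1 — L * B * T = 144.2 * 18.7 * 6.1 = 16448.894 m^3
Step 2 — Cb = 12101.6 / 16448.894 ≈ 0.73571 (5 s.f.)

0.73571


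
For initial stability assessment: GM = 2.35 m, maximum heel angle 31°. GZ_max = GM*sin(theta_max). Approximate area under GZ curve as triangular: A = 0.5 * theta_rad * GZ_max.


Formula: GZ_max = GM * sin(theta); Area = 0.5 * theta_rad * GZ_max
Step 1 — GZ_max = 2.35 * sin(31°) = 2.35 * 0.515038 = 1.210339 m
Step 2 — theta_rad = 31 * pi/180 = 0.541052 rad
Step 3 — Area = 0.5 * 0.541052 * 1.210339 ≈ 0.32743 m·rad (5 s.f.)

0.32743 m·rad


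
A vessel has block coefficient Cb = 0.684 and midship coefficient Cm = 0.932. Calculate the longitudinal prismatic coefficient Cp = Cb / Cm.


Formula: Cp = Cb / Cm
Substituting: Cp = 0.684 / 0.932
Result: Cp ≈ 0.73391 (5 s.f.)

0.73391


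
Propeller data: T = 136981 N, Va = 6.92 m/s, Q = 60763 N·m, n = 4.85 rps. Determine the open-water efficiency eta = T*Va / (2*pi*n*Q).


Formula: eta = T * Va / (2 * pi * n * Q)
Step 1 — numerator = T * Va = 136981 * 6.92 = 947908.52
Step 2 — 2 * pi * n = 2 * pi * 4.85 = 30.473449
Step 3 — denominator = 30.473449 * 60763 = 1851658.18
Step 4 — eta = 947908.52 / 1851658.18 ≈ 0.51192 (5 s.f.)

0.51192


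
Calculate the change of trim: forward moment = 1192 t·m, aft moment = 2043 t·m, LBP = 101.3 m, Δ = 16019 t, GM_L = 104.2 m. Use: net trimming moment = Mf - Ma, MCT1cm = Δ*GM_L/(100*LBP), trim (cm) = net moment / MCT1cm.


Formula: net trimming moment = Mf - Ma; MCT1cm = Δ*GM_L/(100*LBP); trim = net moment / MCT1cm
Step 1 — net trimming moment = 1192 - 2043 = -851 t·m
Step 2 — MCT1cm = 16019 * 104.2 / (100 * 101.3) = 164.7759 t·m/cm
Step 3 — trim = -851 / 164.7759 ≈ -5.1646 cm (5 s.f.)

-5.1646 cm


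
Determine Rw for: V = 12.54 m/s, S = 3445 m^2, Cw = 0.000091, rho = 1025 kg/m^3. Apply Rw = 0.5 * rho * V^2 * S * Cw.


Formula: Rw = 0.5 * rho * V^2 * S * Cw
Step 1 — V^2 = 12.54^2 = 157.2516
Step 2 — 0.5 * rho * V^2 = 0.5 * 1025 * 157.2516 = 80591.445
Step 3 — Rw = 80591.445 * 3445 * 0.000091 ≈ 25265 N (5 s.f.)

25265 N


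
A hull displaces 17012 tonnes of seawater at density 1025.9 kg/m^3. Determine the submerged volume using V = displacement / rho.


Formula: V = mass / rho
Step 1 — convert tonnes to kg: 17012 t * 1000 = 17012000 kg
Step 2 — V = 17012000 / 1025.9 ≈ 16583 m^3 (5 s.f.)

16583 m^3


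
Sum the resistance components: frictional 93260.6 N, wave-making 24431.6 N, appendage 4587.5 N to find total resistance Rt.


Formula: Rt = Rf + Rw + Ra
Substituting: Rt = 93260.6 + 24431.6 + 4587.5
Result: Rt = 122279.7 N

122279.7 N


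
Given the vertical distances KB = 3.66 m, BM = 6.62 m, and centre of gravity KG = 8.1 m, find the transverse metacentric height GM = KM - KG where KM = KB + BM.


Formula: GM = KB + BM - KG
Step 1 — KM = KB + BM = 3.66 + 6.62 = 10.28 m
Step 2 — GM = KM - KG = 10.28 - 8.1 = 2.18 m

2.18 m


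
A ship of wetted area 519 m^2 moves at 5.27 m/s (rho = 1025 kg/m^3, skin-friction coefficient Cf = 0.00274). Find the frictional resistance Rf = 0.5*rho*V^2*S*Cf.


Formula: Rf = 0.5 * rho * V^2 * S * Cf
Step 1 — V^2 = 5.27^2 = 27.7729
Step 2 — 0.5 * rho * V^2 = 0.5 * 1025 * 27.7729 = 14233.61125
Step 3 — Rf = 14233.61125 * 519 * 0.00274 ≈ 20241 N (5 s.f.)

20241 N


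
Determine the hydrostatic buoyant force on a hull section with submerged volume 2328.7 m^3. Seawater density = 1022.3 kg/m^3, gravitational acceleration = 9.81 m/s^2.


Formula: Fb = rho * g * V
Substituting: Fb = 1022.3 * 9.81 * 2328.7
Intermediate: 1022.3 * 9.81 = 10028.763
Result: Fb = 10028.763 * 2328.7 ≈ 23354000 N (5 s.f.)

23354000 N


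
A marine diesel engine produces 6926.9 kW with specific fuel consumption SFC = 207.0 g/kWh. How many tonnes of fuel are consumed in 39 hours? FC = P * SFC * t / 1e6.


Formula: FC (tonnes) = P * SFC * t / 1,000,000
Step 1 — P * SFC * t = 6926.9 * 207.0 * 39 = 55920863.7 g
Step 2 — FC (tonnes) = 55920863.7 / 1,000,000 ≈ 55.921 tonnes (5 s.f.)

55.921 tonnes


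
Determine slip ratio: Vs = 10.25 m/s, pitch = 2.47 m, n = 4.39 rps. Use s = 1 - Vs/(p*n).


Formula: s = 1 - Vs / (p * n)
Step 1 — p * n = 2.47 * 4.39 = 10.8433
Step 2 — Vs / (p*n) = 10.25 / 10.8433 = 0.945284 (6 d.p.)
Step 3 — s = 1 - 0.945284 = 0.054716

0.054716


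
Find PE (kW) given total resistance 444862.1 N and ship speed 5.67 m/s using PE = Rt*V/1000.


Formula: PE = Rt * V / 1000 (kW)
Step 1 — PE (W) = 444862.1 * 5.67 = 2522368.107 W
Step 2 — PE (kW) = 2522368.107 / 1000 ≈ 2522.4 kW (5 s.f.)

2522.4 kW


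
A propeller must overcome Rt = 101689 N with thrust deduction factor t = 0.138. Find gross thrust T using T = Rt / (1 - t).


Formula: T = Rt / (1 - t)
Step 1 — (1 - t) = 1 - 0.138 = 0.862
Step 2 — T = 101689 / 0.862 ≈ 117970 N (5 s.f.)

117970 N


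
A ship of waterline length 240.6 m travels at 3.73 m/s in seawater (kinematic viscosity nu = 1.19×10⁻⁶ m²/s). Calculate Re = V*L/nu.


Formula: Re = V * L / nu
Step 1 — V * L = 3.73 * 240.6 = 897.438 m^2/s
Step 2 — Re = 897.438 / 1.19e-6 = 7.54e+08

7.54e+08


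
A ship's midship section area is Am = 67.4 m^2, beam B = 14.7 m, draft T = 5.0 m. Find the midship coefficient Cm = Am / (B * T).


Formula: Cm = Am / (B * T)
Step 1 — B * T = 14.7 * 5.0 = 73.5 m^2
Step 2 — Cm = 67.4 / 73.5 ≈ 0.91701 (5 s.f.)

0.91701


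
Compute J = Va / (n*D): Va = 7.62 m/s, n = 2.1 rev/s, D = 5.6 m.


Formula: J = Va / (n * D)
Step 1 — n * D = 2.1 * 5.6 = 11.76
Step 2 — J = 7.62 / 11.76 ≈ 0.64796 (5 s.f.)

0.64796


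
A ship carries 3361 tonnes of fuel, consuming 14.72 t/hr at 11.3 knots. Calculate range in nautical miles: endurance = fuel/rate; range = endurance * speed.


Formula: endurance = fuel / rate; range = endurance * speed
Step 1 — endurance = 3361 / 14.72 = 228.3288 hours
Step 2 — range = 228.3288 * 11.3 ≈ 2580.1 nautical miles (5 s.f.)

2580.1 NM


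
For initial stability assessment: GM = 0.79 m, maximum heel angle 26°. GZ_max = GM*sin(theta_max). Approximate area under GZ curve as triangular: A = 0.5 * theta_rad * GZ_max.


Formula: GZ_max = GM * sin(theta); Area = 0.5 * theta_rad * GZ_max
Step 1 — GZ_max = 0.79 * sin(26°) = 0.79 * 0.438371 = 0.346313 m
Step 2 — theta_rad = 26 * pi/180 = 0.453786 rad
Step 3 — Area = 0.5 * 0.453786 * 0.346313 ≈ 0.078576 m·rad (5 s.f.)

0.078576 m·rad


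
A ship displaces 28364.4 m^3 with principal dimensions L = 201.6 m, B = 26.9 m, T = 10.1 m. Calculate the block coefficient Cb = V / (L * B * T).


Formula: Cb = V / (L * B * T)
Step 1 — L * B * T = 201.6 * 26.9 * 10.1 = 54772.704 m^3
Step 2 — Cb = 28364.4 / 54772.704 ≈ 0.51786 (5 s.f.)

0.51786


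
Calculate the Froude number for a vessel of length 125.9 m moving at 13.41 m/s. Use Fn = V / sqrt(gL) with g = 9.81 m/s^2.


Formula: Fn = V / sqrt(g * L)
Step 1 — g * L = 9.81 * 125.9 = 1235.079
Step 2 — sqrt(g * L) = sqrt(1235.079) = 35.143691
Step 3 — Fn = 13.41 / 35.143691 ≈ 0.38158 (5 s.f.)

0.38158


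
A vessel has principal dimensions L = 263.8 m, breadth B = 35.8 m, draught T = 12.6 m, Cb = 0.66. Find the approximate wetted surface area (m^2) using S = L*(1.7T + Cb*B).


Formula: S = 1.7*L*T + V/T with V = Cb*L*B*T, i.e. S = L * (1.7*T + Cb*B)
Step 1 — 1.7*T = 1.7 * 12.6 = 21.42 m
Step 2 — Cb*B = 0.66 * 35.8 = 23.628 m
Step 3 — 1.7*T + Cb*B = 21.42 + 23.628 = 45.048 m
Step 4 — S = 263.8 * 45.048 ≈ 11884 m^2 (5 s.f.)

11884 m^2


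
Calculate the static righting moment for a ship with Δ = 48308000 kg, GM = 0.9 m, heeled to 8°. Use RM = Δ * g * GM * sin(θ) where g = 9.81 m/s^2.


Formula: GZ = GM * sin(theta); RM = disp * g * GZ
Step 1 — GZ = 0.9 * sin(8°) = 0.9 * 0.139173 = 0.125256 m
Step 2 — RM = 48308000 * 9.81 * 0.125256 ≈ 59359000 N·m (5 s.f.)

59359000 N·m


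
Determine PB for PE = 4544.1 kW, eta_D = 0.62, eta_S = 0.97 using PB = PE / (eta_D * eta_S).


Formula: PB = PE / (eta_D * eta_S)
Step 1 — combined efficiency = eta_D * eta_S = 0.62 * 0.97 = 0.6014
Step 2 — PB = 4544.1 / 0.6014 ≈ 7555.9 kW (5 s.f.)

7555.9 kW


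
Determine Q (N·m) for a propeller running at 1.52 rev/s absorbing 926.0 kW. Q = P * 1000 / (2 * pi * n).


Formula: Q = P_W / (2 * pi * n)
Step 1 — P_W = 926.0 kW * 1000 = 926000.0 W
Step 2 — 2 * pi * n = 2 * pi * 1.52 = 9.550442
Step 3 — Q = 926000.0 / 9.550442 ≈ 96959 N·m (5 s.f.)

96959 N·m


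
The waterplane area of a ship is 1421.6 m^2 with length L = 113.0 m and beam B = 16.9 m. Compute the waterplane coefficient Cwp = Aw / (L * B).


Formula: Cwp = Aw / (L * B)
Step 1 — L * B = 113.0 * 16.9 = 1909.7 m^2
Step 2 — Cwp = 1421.6 / 1909.7 ≈ 0.74441 (5 s.f.)

0.74441


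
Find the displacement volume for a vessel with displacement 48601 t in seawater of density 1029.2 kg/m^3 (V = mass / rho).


Formula: V = mass / rho
Step 1 — convert tonnes to kg: 48601 t * 1000 = 48601000 kg
Step 2 — V = 48601000 / 1029.2 ≈ 47222 m^3 (5 s.f.)

47222 m^3


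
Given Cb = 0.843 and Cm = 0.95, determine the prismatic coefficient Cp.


Formula: Cp = Cb / Cm
Substituting: Cp = 0.843 / 0.95
Result: Cp ≈ 0.88737 (5 s.f.)

0.88737


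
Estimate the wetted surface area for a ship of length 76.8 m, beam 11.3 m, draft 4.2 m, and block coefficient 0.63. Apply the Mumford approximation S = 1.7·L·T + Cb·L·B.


Formula: S = 1.7*L*T + V/T with V = Cb*L*B*T, i.e. S = L * (1.7*T + Cb*B)
Step 1 — 1.7*T = 1.7 * 4.2 = 7.14 m
Step 2 — Cb*B = 0.63 * 11.3 = 7.119 m
Step 3 — 1.7*T + Cb*B = 7.14 + 7.119 = 14.259 m
Step 4 — S = 76.8 * 14.259 ≈ 1095.1 m^2 (5 s.f.)

1095.1 m^2


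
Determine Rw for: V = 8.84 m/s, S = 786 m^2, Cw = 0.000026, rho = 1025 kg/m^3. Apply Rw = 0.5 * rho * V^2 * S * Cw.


Formula: Rw = 0.5 * rho * V^2 * S * Cw
Step 1 — V^2 = 8.84^2 = 78.1456
Step 2 — 0.5 * rho * V^2 = 0.5 * 1025 * 78.1456 = 40049.62
Step 3 — Rw = 40049.62 * 786 * 0.000026 ≈ 818.45 N (5 s.f.)

818.45 N


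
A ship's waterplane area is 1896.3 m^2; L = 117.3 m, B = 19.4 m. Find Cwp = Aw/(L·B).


Formula: Cwp = Aw / (L * B)
Step 1 — L * B = 117.3 * 19.4 = 2275.62 m^2
Step 2 — Cwp = 1896.3 / 2275.62 ≈ 0.83331 (5 s.f.)

0.83331


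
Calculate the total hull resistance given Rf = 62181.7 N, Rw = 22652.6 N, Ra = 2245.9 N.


Formula: Rt = Rf + Rw + Ra
Substituting: Rt = 62181.7 + 22652.6 + 2245.9
Result: Rt = 87080.2 N

87080.2 N


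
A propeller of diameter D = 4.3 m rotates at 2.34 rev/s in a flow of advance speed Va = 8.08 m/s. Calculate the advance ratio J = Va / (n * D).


Formula: J = Va / (n * D)
Step 1 — n * D = 2.34 * 4.3 = 10.062
Step 2 — J = 8.08 / 10.062 ≈ 0.80302 (5 s.f.)

0.80302


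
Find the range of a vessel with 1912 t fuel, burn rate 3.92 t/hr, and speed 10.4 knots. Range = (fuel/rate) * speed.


Formula: endurance = fuel / rate; range = endurance * speed
Step 1 — endurance = 1912 / 3.92 = 487.7551 hours
Step 2 — range = 487.7551 * 10.4 ≈ 5072.7 nautical miles (5 s.f.)

5072.7 NM


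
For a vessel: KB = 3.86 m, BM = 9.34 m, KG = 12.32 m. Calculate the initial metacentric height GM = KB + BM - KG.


Formula: GM = KB + BM - KG
Step 1 — KM = KB + BM = 3.86 + 9.34 = 13.2 m
Step 2 — GM = KM - KG = 13.2 - 12.32 = 0.88 m

0.88 m


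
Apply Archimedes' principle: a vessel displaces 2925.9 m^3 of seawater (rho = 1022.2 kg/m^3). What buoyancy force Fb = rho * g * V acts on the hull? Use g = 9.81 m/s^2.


Formula: Fb = rho * g * V
Substituting: Fb = 1022.2 * 9.81 * 2925.9
Intermediate: 1022.2 * 9.81 = 10027.782
Result: Fb = 10027.782 * 2925.9 ≈ 29340000 N (5 s.f.)

29340000 N


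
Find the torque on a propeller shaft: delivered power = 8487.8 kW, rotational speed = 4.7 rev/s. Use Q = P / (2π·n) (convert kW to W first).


Formula: Q = P_W / (2 * pi * n)
Step 1 — P_W = 8487.8 kW * 1000 = 8487800.0 W
Step 2 — 2 * pi * n = 2 * pi * 4.7 = 29.530971
Step 3 — Q = 8487800.0 / 29.530971 ≈ 287420 N·m (5 s.f.)

287420 N·m


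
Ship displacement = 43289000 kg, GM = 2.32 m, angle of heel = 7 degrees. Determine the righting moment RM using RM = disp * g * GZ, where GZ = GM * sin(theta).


Formula: GZ = GM * sin(theta); RM = disp * g * GZ
Step 1 — GZ = 2.32 * sin(7°) = 2.32 * 0.121869 = 0.282736 m
Step 2 — RM = 43289000 * 9.81 * 0.282736 ≈ 120070000 N·m (5 s.f.)

120070000 N·m


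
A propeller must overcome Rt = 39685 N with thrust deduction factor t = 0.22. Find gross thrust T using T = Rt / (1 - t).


Formula: T = Rt / (1 - t)
Step 1 — (1 - t) = 1 - 0.22 = 0.78
Step 2 — T = 39685 / 0.78 ≈ 50878 N (5 s.f.)

50878 N


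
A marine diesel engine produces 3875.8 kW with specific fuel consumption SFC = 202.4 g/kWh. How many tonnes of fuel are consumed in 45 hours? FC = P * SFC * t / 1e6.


Formula: FC (tonnes) = P * SFC * t / 1,000,000
Step 1 — P * SFC * t = 3875.8 * 202.4 * 45 = 35300786.4 g
Step 2 — FC (tonnes) = 35300786.4 / 1,000,000 ≈ 35.301 tonnes (5 s.f.)

35.301 tonnes


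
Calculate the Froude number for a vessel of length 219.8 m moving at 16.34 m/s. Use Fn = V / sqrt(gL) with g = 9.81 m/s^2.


Formula: Fn = V / sqrt(g * L)
Step 1 — g * L = 9.81 * 219.8 = 2156.238
Step 2 — sqrt(g * L) = sqrt(2156.238) = 46.43531
Step 3 — Fn = 16.34 / 46.43531 ≈ 0.35189 (5 s.f.)

0.35189


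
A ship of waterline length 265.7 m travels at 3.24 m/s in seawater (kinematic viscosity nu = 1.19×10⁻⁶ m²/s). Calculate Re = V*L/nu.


Formula: Re = V * L / nu
Step 1 — V * L = 3.24 * 265.7 = 860.868 m^2/s
Step 2 — Re = 860.868 / 1.19e-6 = 7.23e+08

7.23e+08


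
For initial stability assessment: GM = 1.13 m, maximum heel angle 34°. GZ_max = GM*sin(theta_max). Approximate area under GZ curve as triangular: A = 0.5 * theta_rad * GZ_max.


Formula: GZ_max = GM * sin(theta); Area = 0.5 * theta_rad * GZ_max
Step 1 — GZ_max = 1.13 * sin(34°) = 1.13 * 0.559193 = 0.631888 m
Step 2 — theta_rad = 34 * pi/180 = 0.593412 rad
Step 3 — Area = 0.5 * 0.593412 * 0.631888 ≈ 0.18748 m·rad (5 s.f.)

0.18748 m·rad


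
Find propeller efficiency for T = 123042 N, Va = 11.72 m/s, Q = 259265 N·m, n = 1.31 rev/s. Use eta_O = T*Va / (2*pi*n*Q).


Formula: eta = T * Va / (2 * pi * n * Q)
Step 1 — numerator = T * Va = 123042 * 11.72 = 1442052.24
Step 2 — 2 * pi * n = 2 * pi * 1.31 = 8.230973
Step 3 — denominator = 8.230973 * 259265 = 2134003.21
Step 4 — eta = 1442052.24 / 2134003.21 ≈ 0.67575 (5 s.f.)

0.67575


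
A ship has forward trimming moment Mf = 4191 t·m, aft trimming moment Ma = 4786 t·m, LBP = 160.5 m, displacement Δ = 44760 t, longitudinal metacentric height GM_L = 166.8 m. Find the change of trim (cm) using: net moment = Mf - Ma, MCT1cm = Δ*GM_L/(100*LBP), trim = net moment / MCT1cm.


Formula: net trimming moment = Mf - Ma; MCT1cm = Δ*GM_L/(100*LBP); trim = net moment / MCT1cm
Step 1 — net trimming moment = 4191 - 4786 = -595 t·m
Step 2 — MCT1cm = 44760 * 166.8 / (100 * 160.5) = 465.1693 t·m/cm
Step 3 — trim = -595 / 465.1693 ≈ -1.2791 cm (5 s.f.)

-1.2791 cm


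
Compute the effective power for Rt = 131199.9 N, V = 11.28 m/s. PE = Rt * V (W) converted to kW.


Formula: PE = Rt * V / 1000 (kW)
Step 1 — PE (W) = 131199.9 * 11.28 = 1479934.872 W
Step 2 — PE (kW) = 1479934.872 / 1000 ≈ 1479.9 kW (5 s.f.)

1479.9 kW


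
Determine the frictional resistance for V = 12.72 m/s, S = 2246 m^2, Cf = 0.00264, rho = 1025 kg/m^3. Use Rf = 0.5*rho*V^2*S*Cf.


Formula: Rf = 0.5 * rho * V^2 * S * Cf
Step 1 — V^2 = 12.72^2 = 161.7984
Step 2 — 0.5 * rho * V^2 = 0.5 * 1025 * 161.7984 = 82921.68
Step 3 — Rf = 82921.68 * 2246 * 0.00264 ≈ 491680 N (5 s.f.)

491680 N


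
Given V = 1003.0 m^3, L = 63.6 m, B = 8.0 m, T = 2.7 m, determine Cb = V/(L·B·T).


Formula: Cb = V / (L * B * T)
Step 1 — L * B * T = 63.6 * 8.0 * 2.7 = 1373.76 m^3
Step 2 — Cb = 1003.0 / 1373.76 ≈ 0.73011 (5 s.f.)

0.73011


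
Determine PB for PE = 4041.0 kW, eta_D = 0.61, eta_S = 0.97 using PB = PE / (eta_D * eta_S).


Formula: PB = PE / (eta_D * eta_S)
Step 1 — combined efficiency = eta_D * eta_S = 0.61 * 0.97 = 0.5917
Step 2 — PB = 4041.0 / 0.5917 ≈ 6829.5 kW (5 s.f.)

6829.5 kW


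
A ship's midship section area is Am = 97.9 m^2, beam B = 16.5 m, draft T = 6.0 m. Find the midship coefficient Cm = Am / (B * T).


Formula: Cm = Am / (B * T)
Step 1 — B * T = 16.5 * 6.0 = 99.0 m^2
Step 2 — Cm = 97.9 / 99.0 ≈ 0.98889 (5 s.f.)

0.98889


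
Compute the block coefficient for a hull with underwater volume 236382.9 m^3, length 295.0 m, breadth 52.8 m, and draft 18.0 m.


Formula: Cb = V / (L * B * T)
Step 1 — L * B * T = 295.0 * 52.8 * 18.0 = 280368.0 m^3
Step 2 — Cb = 236382.9 / 280368.0 ≈ 0.84312 (5 s.f.)

0.84312


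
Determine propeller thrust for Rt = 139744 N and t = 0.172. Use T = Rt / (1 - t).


Formula: T = Rt / (1 - t)
Step 1 — (1 - t) = 1 - 0.172 = 0.828
Step 2 — T = 139744 / 0.828 ≈ 168770 N (5 s.f.)

168770 N


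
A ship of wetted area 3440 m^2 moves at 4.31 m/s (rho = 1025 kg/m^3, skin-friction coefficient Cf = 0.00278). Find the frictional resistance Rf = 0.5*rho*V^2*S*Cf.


Formula: Rf = 0.5 * rho * V^2 * S * Cf
Step 1 — V^2 = 4.31^2 = 18.5761
Step 2 — 0.5 * rho * V^2 = 0.5 * 1025 * 18.5761 = 9520.25125
Step 3 — Rf = 9520.25125 * 3440 * 0.00278 ≈ 91044 N (5 s.f.)

91044 N


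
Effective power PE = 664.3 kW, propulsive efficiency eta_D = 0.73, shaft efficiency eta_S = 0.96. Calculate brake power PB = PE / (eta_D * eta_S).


Formula: PB = PE / (eta_D * eta_S)
Step 1 — combined efficiency = eta_D * eta_S = 0.73 * 0.96 = 0.7008
Step 2 — PB = 664.3 / 0.7008 ≈ 947.92 kW (5 s.f.)

947.92 kW


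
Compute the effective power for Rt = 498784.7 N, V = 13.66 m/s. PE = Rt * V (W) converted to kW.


Formula: PE = Rt * V / 1000 (kW)
Step 1 — PE (W) = 498784.7 * 13.66 = 6813399.002 W
Step 2 — PE (kW) = 6813399.002 / 1000 ≈ 6813.4 kW (5 s.f.)

6813.4 kW


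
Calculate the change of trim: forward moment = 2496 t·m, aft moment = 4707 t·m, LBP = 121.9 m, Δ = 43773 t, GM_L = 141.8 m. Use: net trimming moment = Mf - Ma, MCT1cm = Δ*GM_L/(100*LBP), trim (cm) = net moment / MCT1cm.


Formula: net trimming moment = Mf - Ma; MCT1cm = Δ*GM_L/(100*LBP); trim = net moment / MCT1cm
Step 1 — net trimming moment = 2496 - 4707 = -2211 t·m
Step 2 — MCT1cm = 43773 * 141.8 / (100 * 121.9) = 509.1888 t·m/cm
Step 3 — trim = -2211 / 509.1888 ≈ -4.3422 cm (5 s.f.)

-4.3422 cm


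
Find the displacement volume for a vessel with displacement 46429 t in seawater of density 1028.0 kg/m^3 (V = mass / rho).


Formula: V = mass / rho
Step 1 — convert tonnes to kg: 46429 t * 1000 = 46429000 kg
Step 2 — V = 46429000 / 1028.0 ≈ 45164 m^3 (5 s.f.)

45164 m^3


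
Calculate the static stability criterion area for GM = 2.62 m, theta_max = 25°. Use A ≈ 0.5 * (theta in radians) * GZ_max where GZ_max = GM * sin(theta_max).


Formula: GZ_max = GM * sin(theta); Area = 0.5 * theta_rad * GZ_max
Step 1 — GZ_max = 2.62 * sin(25°) = 2.62 * 0.422618 = 1.107259 m
Step 2 — theta_rad = 25 * pi/180 = 0.436332 rad
Step 3 — Area = 0.5 * 0.436332 * 1.107259 ≈ 0.24157 m·rad (5 s.f.)

0.24157 m·rad


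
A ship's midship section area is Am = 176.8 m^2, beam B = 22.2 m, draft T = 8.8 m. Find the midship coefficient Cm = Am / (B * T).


Formula: Cm = Am / (B * T)
Step 1 — B * T = 22.2 * 8.8 = 195.36 m^2
Step 2 — Cm = 176.8 / 195.36 ≈ 0.90500 (5 s.f.)

0.90500


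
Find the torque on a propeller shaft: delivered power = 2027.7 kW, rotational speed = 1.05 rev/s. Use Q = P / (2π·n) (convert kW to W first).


Formula: Q = P_W / (2 * pi * n)
Step 1 — P_W = 2027.7 kW * 1000 = 2027700.0 W
Step 2 — 2 * pi * n = 2 * pi * 1.05 = 6.597345
Step 3 — Q = 2027700.0 / 6.597345 ≈ 307350 N·m (5 s.f.)

307350 N·m


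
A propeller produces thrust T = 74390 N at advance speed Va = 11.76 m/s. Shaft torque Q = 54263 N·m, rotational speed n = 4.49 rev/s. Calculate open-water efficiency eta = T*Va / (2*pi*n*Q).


Formula: eta = T * Va / (2 * pi * n * Q)
Step 1 — numerator = T * Va = 74390 * 11.76 = 874826.4
Step 2 — 2 * pi * n = 2 * pi * 4.49 = 28.211502
Step 3 — denominator = 28.211502 * 54263 = 1530840.73
Step 4 — eta = 874826.4 / 1530840.73 ≈ 0.57147 (5 s.f.)

0.57147


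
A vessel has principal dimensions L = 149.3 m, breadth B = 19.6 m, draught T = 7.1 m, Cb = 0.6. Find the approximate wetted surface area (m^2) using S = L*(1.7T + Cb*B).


Formula: S = 1.7*L*T + V/T with V = Cb*L*B*T, i.e. S = L * (1.7*T + Cb*B)
Step 1 — 1.7*T = 1.7 * 7.1 = 12.07 m
Step 2 — Cb*B = 0.6 * 19.6 = 11.76 m
Step 3 — 1.7*T + Cb*B = 12.07 + 11.76 = 23.83 m
Step 4 — S = 149.3 * 23.83 ≈ 3557.8 m^2 (5 s.f.)

3557.8 m^2


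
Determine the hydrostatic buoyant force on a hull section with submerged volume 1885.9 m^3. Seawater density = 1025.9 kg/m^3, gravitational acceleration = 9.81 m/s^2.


Formula: Fb = rho * g * V
Substituting: Fb = 1025.9 * 9.81 * 1885.9
Intermediate: 1025.9 * 9.81 = 10064.079
Result: Fb = 10064.079 * 1885.9 ≈ 18980000 N (5 s.f.)

18980000 N


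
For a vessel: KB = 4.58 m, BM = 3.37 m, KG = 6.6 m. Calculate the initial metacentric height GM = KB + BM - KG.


Formula: GM = KB + BM - KG
Step 1 — KM = KB + BM = 4.58 + 3.37 = 7.95 m
Step 2 — GM = KM - KG = 7.95 - 6.6 = 1.35 m

1.35 m


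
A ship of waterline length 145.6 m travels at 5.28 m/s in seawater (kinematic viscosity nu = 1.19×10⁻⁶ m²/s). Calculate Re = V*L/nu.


Formula: Re = V * L / nu
Step 1 — V * L = 5.28 * 145.6 = 768.768 m^2/s
Step 2 — Re = 768.768 / 1.19e-6 = 6.46e+08

6.46e+08


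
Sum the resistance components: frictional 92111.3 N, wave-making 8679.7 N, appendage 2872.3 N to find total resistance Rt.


Formula: Rt = Rf + Rw + Ra
Substituting: Rt = 92111.3 + 8679.7 + 2872.3
Result: Rt = 103663.3 N

103663.3 N


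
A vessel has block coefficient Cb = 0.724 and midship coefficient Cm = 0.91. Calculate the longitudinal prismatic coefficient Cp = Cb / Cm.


Formula: Cp = Cb / Cm
Substituting: Cp = 0.724 / 0.91
Result: Cp ≈ 0.79560 (5 s.f.)

0.79560


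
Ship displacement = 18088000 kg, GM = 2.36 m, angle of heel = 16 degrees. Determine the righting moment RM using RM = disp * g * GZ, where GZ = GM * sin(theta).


Formula: GZ = GM * sin(theta); RM = disp * g * GZ
Step 1 — GZ = 2.36 * sin(16°) = 2.36 * 0.275637 = 0.650503 m
Step 2 — RM = 18088000 * 9.81 * 0.650503 ≈ 115430000 N·m (5 s.f.)

115430000 N·m


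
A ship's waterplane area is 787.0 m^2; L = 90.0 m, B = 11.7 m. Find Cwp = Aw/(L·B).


Formula: Cwp = Aw / (L * B)
Step 1 — L * B = 90.0 * 11.7 = 1053.0 m^2
Step 2 — Cwp = 787.0 / 1053.0 ≈ 0.74739 (5 s.f.)

0.74739


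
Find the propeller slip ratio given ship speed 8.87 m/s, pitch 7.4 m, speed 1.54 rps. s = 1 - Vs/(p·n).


Formula: s = 1 - Vs / (p * n)
Step 1 — p * n = 7.4 * 1.54 = 11.396
Step 2 — Vs / (p*n) = 8.87 / 11.396 = 0.778343 (6 d.p.)
Step 3 — s = 1 - 0.778343 = 0.221657

0.221657


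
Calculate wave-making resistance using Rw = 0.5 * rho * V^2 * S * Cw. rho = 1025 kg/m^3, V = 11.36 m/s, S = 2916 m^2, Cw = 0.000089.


Formula: Rw = 0.5 * rho * V^2 * S * Cw
Step 1 — V^2 = 11.36^2 = 129.0496
Step 2 — 0.5 * rho * V^2 = 0.5 * 1025 * 129.0496 = 66137.92
Step 3 — Rw = 66137.92 * 2916 * 0.000089 ≈ 17164 N (5 s.f.)

17164 N


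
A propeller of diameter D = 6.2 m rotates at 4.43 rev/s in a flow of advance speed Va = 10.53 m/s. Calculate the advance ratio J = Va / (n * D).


Formula: J = Va / (n * D)
Step 1 — n * D = 4.43 * 6.2 = 27.466
Step 2 — J = 10.53 / 27.466 ≈ 0.38338 (5 s.f.)

0.38338


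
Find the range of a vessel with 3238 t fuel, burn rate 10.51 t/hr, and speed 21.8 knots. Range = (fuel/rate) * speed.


Formula: endurance = fuel / rate; range = endurance * speed
Step 1 — endurance = 3238 / 10.51 = 308.0875 hours
Step 2 — range = 308.0875 * 21.8 ≈ 6716.3 nautical miles (5 s.f.)

6716.3 NM


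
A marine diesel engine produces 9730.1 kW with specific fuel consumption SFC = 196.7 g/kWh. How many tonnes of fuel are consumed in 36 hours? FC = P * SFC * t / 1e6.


Formula: FC (tonnes) = P * SFC * t / 1,000,000
Step 1 — P * SFC * t = 9730.1 * 196.7 * 36 = 68900784.12 g
Step 2 — FC (tonnes) = 68900784.12 / 1,000,000 ≈ 68.901 tonnes (5 s.f.)

68.901 tonnes


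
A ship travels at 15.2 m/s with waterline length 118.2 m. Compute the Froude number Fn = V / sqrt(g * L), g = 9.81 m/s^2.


Formula: Fn = V / sqrt(g * L)
Step 1 — g * L = 9.81 * 118.2 = 1159.542
Step 2 — sqrt(g * L) = sqrt(1159.542) = 34.052048
Step 3 — Fn = 15.2 / 34.052048 ≈ 0.44638 (5 s.f.)

0.44638


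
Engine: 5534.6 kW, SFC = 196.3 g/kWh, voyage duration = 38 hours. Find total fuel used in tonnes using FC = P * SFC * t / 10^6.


Formula: FC (tonnes) = P * SFC * t / 1,000,000
Step 1 — P * SFC * t = 5534.6 * 196.3 * 38 = 41284795.24 g
Step 2 — FC (tonnes) = 41284795.24 / 1,000,000 ≈ 41.285 tonnes (5 s.f.)

41.285 tonnes


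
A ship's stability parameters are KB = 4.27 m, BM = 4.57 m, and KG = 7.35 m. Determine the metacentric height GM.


Formula: GM = KB + BM - KG
Step 1 — KM = KB + BM = 4.27 + 4.57 = 8.84 m
Step 2 — GM = KM - KG = 8.84 - 7.35 = 1.49 m

1.49 m


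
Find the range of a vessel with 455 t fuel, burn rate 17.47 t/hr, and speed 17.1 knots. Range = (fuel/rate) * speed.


Formula: endurance = fuel / rate; range = endurance * speed
Step 1 — endurance = 455 / 17.47 = 26.0446 hours
Step 2 — range = 26.0446 * 17.1 ≈ 445.36 nautical miles (5 s.f.)

445.36 NM


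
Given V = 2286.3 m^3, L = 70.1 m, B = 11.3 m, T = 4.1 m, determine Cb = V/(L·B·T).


Formula: Cb = V / (L * B * T)
Step 1 — L * B * T = 70.1 * 11.3 * 4.1 = 3247.733 m^3
Step 2 — Cb = 2286.3 / 3247.733 ≈ 0.70397 (5 s.f.)

0.70397


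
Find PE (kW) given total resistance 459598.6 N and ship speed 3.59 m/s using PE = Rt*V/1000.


Formula: PE = Rt * V / 1000 (kW)
Step 1 — PE (W) = 459598.6 * 3.59 = 1649958.974 W
Step 2 — PE (kW) = 1649958.974 / 1000 ≈ 1650.0 kW (5 s.f.)

1650.0 kW


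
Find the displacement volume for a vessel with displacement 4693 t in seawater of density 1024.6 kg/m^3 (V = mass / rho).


Formula: V = mass / rho
Step 1 — convert tonnes to kg: 4693 t * 1000 = 4693000 kg
Step 2 — V = 4693000 / 1024.6 ≈ 4580.3 m^3 (5 s.f.)

4580.3 m^3


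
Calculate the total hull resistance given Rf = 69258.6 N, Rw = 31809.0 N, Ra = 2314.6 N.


Formula: Rt = Rf + Rw + Ra
Substituting: Rt = 69258.6 + 31809.0 + 2314.6
Result: Rt = 103382.2 N

103382.2 N


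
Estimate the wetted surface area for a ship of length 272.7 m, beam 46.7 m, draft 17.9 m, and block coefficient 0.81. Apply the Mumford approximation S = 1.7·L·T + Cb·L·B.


Formula: S = 1.7*L*T + V/T with V = Cb*L*B*T, i.e. S = L * (1.7*T + Cb*B)
Step 1 — 1.7*T = 1.7 * 17.9 = 30.43 m
Step 2 — Cb*B = 0.81 * 46.7 = 37.827 m
Step 3 — 1.7*T + Cb*B = 30.43 + 37.827 = 68.257 m
Step 4 — S = 272.7 * 68.257 ≈ 18614 m^2 (5 s.f.)

18614 m^2
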